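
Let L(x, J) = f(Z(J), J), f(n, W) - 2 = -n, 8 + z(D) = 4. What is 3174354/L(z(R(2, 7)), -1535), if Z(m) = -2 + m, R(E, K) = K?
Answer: 352706/171 ≈ 2062.6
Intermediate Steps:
z(D) = -4 (z(D) = -8 + 4 = -4)
f(n, W) = 2 - n
L(x, J) = 4 - J (L(x, J) = 2 - (-2 + J) = 2 + (2 - J) = 4 - J)
3174354/L(z(R(2, 7)), -1535) = 3174354/(4 - 1*(-1535)) = 3174354/(4 + 1535) = 3174354/1539 = 3174354*(1/1539) = 352706/171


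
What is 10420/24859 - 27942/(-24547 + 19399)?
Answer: 124708723/21329022 ≈ 5.8469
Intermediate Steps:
10420/24859 - 27942/(-24547 + 19399) = 10420*(1/24859) - 27942/(-5148) = 10420/24859 - 27942*(-1/5148) = 10420/24859 + 4657/858 = 124708723/21329022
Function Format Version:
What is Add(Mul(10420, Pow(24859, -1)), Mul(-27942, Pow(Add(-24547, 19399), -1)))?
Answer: Rational(124708723, 21329022) ≈ 5.8469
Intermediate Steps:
Add(Mul(10420, Pow(24859, -1)), Mul(-27942, Pow(Add(-24547, 19399), -1))) = Add(Mul(10420, Rational(1, 24859)), Mul(-27942, Pow(-5148, -1))) = Add(Rational(10420, 24859), Mul(-27942, Rational(-1, 5148))) = Add(Rational(10420, 24859), Rational(4657, 858)) = Rational(124708723, 21329022)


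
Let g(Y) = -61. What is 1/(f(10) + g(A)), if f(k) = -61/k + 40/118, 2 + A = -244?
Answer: -590/39389 ≈ -0.014979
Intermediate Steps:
A = -246 (A = -2 - 244 = -246)
f(k) = 20/59 - 61/k (f(k) = -61/k + 40*(1/118) = -61/k + 20/59 = 20/59 - 61/k)
1/(f(10) + g(A)) = 1/((20/59 - 61/10) - 61) = 1/(-3399/590 - 61) = 1/(-39389/590) = -590/39389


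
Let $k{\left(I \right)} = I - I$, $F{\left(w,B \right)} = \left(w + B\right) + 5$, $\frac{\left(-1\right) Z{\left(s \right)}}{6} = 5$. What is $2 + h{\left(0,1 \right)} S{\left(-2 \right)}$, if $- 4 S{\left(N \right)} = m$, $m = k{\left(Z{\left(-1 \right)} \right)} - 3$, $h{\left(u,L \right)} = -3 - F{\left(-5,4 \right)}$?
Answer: $- \frac{13}{4} \approx -3.25$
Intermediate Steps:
$Z{\left(s \right)} = -30$ ($Z{\left(s \right)} = \left(-6\right) 5 = -30$)
$F{\left(w,B \right)} = 5 + B + w$ ($F{\left(w,B \right)} = \left(B + w\right) + 5 = 5 + B + w$)
$h{\left(u,L \right)} = -7$ ($h{\left(u,L \right)} = -3 - \left(5 + 4 - 5\right) = -3 - 4 = -7$)
$k{\left(I \right)} = 0$
$m = -3$ ($m = 0 - 3 = -3$)
$S{\left(N \right)} = \frac{3}{4}$ ($S{\left(N \right)} = \left(- \frac{1}{4}\right) \left(-3\right) = \frac{3}{4}$)
$2 + h{\left(0,1 \right)} S{\left(-2 \right)} = 2 - \frac{21}{4} = - \frac{13}{4}$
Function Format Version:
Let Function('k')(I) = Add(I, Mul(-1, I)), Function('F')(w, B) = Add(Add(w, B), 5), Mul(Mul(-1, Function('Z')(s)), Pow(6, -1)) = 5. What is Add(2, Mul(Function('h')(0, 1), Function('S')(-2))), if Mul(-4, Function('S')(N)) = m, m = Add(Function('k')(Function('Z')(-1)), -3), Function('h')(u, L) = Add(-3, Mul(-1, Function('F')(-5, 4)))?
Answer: Rational(-13, 4) ≈ -3.2500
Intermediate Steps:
Function('Z')(s) = -30 (Function('Z')(s) = Mul(-6, 5) = -30)
Function('F')(w, B) = Add(5, B, w) (Function('F')(w, B) = Add(Add(B, w), 5) = Add(5, B, w))
Function('h')(u, L) = -7 (Function('h')(u, L) = Add(-3, Mul(-1, Add(5, 4, -5))) = Add(-3, Mul(-1, 4)) = Add(-3, -4) = -7)
Function('k')(I) = 0
m = -3 (m = Add(0, -3) = -3)
Function('S')(N) = Rational(3, 4) (Function('S')(N) = Mul(Rational(-1, 4), -3) = Rational(3, 4))
Add(2, Mul(Function('h')(0, 1), Function('S')(-2))) = Add(2, Mul(-7, Rational(3, 4))) = Add(2, Rational(-21, 4)) = Rational(-13, 4)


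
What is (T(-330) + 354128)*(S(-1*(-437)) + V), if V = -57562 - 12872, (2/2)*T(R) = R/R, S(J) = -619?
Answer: -25161927837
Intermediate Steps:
T(R) = 1 (T(R) = R/R = 1)
V = -70434
(T(-330) + 354128)*(S(-1*(-437)) + V) = (1 + 354128)*(-619 - 70434) = 354129*(-71053) = -25161927837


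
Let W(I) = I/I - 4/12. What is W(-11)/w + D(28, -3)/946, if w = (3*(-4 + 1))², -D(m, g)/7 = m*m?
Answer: -665846/114939 ≈ -5.7930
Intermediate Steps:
W(I) = ⅔ (W(I) = 1 - 4*1/12 = 1 - ⅓ = ⅔)
D(m, g) = -7*m² (D(m, g) = -7*m*m = -7*m²)
w = 81 (w = (3*(-3))² = (-9)² = 81)
W(-11)/w + D(28, -3)/946 = (⅔)/81 - 7*28²/946 = (⅔)*(1/81) - 7*784*(1/946) = 2/243 - 5488*1/946 = 2/243 - 2744/473 = -665846/114939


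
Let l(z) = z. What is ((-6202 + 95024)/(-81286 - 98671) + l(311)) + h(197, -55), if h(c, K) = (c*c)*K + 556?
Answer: -383961382818/179957 ≈ -2.1336e+6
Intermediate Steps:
h(c, K) = 556 + K*c**2 (h(c, K) = c**2*K + 556 = K*c**2 + 556 = 556 + K*c**2)
((-6202 + 95024)/(-81286 - 98671) + l(311)) + h(197, -55) = ((-6202 + 95024)/(-81286 - 98671) + 311) + (556 - 55*197**2) = (88822/(-179957) + 311) + (556 - 55*38809) = (88822*(-1/179957) + 311) + (556 - 2134495) = (-88822/179957 + 311) - 2133939 = 55877805/179957 - 2133939 = -383961382818/179957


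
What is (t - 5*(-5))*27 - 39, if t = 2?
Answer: 690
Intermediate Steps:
(t - 5*(-5))*27 - 39 = (2 - 5*(-5))*27 - 39 = (2 + 25)*27 - 39 = 27*27 - 39 = 729 - 39 = 690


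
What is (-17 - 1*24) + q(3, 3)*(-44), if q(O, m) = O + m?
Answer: -305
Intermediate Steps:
(-17 - 1*24) + q(3, 3)*(-44) = (-17 - 1*24) + (3 + 3)*(-44) = (-17 - 24) + 6*(-44) = -41 - 264 = -305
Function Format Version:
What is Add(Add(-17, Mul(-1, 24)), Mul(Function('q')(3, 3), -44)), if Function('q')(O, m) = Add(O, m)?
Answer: -305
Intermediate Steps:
Add(Add(-17, Mul(-1, 24)), Mul(Function('q')(3, 3), -44)) = Add(Add(-17, Mul(-1, 24)), Mul(Add(3, 3), -44)) = Add(Add(-17, -24), Mul(6, -44)) = Add(-41, -264) = -305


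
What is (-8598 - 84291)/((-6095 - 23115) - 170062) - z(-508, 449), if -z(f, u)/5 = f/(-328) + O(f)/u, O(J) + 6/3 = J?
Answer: 3094608047/1222799416 ≈ 2.5308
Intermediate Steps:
O(J) = -2 + J
z(f, u) = 5*f/328 - 5*(-2 + f)/u (z(f, u) = -5*(f/(-328) + (-2 + f)/u) = -5*(f*(-1/328) + (-2 + f)/u) = -5*(-f/328 + (-2 + f)/u) = 5*f/328 - 5*(-2 + f)/u)
(-8598 - 84291)/((-6095 - 23115) - 170062) - z(-508, 449) = (-8598 - 84291)/((-6095 - 23115) - 170062) - 5*(656 - 328*(-508) - 508*449)/(328*449) = -92889/(-29210 - 170062) - 5*(656 + 166624 - 228092)/(328*449) = -92889/(-199272) - 5*(-60812)/(328*449) = -92889*(-1/199272) - 1*(-76015/36818) = 30963/66424 + 76015/36818 = 3094608047/1222799416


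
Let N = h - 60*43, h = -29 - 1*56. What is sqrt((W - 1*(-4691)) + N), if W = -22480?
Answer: I*sqrt(20454) ≈ 143.02*I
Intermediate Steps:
h = -85 (h = -29 - 56 = -85)
N = -2665 (N = -85 - 60*43 = -85 - 2580 = -2665)
sqrt((W - 1*(-4691)) + N) = sqrt((-22480 - 1*(-4691)) - 2665) = sqrt((-22480 + 4691) - 2665) = sqrt(-17789 - 2665) = sqrt(-20454) = I*sqrt(20454)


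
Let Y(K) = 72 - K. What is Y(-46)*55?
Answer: 6490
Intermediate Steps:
Y(-46)*55 = (72 - 1*(-46))*55 = (72 + 46)*55 = 118*55 = 6490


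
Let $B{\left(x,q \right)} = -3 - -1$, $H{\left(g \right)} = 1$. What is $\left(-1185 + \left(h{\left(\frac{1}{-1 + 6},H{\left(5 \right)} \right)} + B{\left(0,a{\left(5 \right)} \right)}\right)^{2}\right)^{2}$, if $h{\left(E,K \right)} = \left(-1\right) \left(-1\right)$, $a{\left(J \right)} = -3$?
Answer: $1401856$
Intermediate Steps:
$h{\left(E,K \right)} = 1$
$B{\left(x,q \right)} = -2$ ($B{\left(x,q \right)} = -3 + 1 = -2$)
$\left(-1185 + \left(h{\left(\frac{1}{-1 + 6},H{\left(5 \right)} \right)} + B{\left(0,a{\left(5 \right)} \right)}\right)^{2}\right)^{2} = \left(-1185 + \left(1 - 2\right)^{2}\right)^{2} = \left(-1185 + \left(-1\right)^{2}\right)^{2} = \left(-1185 + 1\right)^{2} = \left(-1184\right)^{2} = 1401856$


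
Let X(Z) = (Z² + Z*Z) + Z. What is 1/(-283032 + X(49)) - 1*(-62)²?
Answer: -1069327765/278181 ≈ -3844.0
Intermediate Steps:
X(Z) = Z + 2*Z² (X(Z) = (Z² + Z²) + Z = 2*Z² + Z = Z + 2*Z²)
1/(-283032 + X(49)) - 1*(-62)² = 1/(-283032 + 49*(1 + 2*49)) - 1*(-62)² = 1/(-283032 + 49*(1 + 98)) - 1*3844 = 1/(-283032 + 49*99) - 3844 = 1/(-283032 + 4851) - 3844 = 1/(-278181) - 3844 = -1/278181 - 3844 = -1069327765/278181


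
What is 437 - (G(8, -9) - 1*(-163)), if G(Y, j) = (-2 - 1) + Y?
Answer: 269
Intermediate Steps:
G(Y, j) = -3 + Y
437 - (G(8, -9) - 1*(-163)) = 437 - ((-3 + 8) - 1*(-163)) = 437 - (5 + 163) = 437 - 1*168 = 437 - 168 = 269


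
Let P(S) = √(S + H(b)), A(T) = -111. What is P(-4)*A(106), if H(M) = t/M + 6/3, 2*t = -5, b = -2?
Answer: -111*I*√3/2 ≈ -96.129*I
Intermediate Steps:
t = -5/2 (t = (½)*(-5) = -5/2 ≈ -2.5000)
H(M) = 2 - 5/(2*M) (H(M) = -5/(2*M) + 6/3 = -5/(2*M) + 6*(⅓) = -5/(2*M) + 2 = 2 - 5/(2*M))
P(S) = √(13/4 + S) (P(S) = √(S + (2 - 5/2/(-2))) = √(S + (2 - 5/2*(-½))) = √(S + (2 + 5/4)) = √(S + 13/4) = √(13/4 + S))
P(-4)*A(106) = (√(13 + 4*(-4))/2)*(-111) = (√(13 - 16)/2)*(-111) = (√(-3)/2)*(-111) = ((I*√3)/2)*(-111) = (I*√3/2)*(-111) = -111*I*√3/2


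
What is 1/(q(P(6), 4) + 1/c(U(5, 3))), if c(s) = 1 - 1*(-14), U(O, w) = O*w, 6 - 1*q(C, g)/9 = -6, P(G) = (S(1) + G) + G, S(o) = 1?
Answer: 15/1621 ≈ 0.0092535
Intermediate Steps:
P(G) = 1 + 2*G (P(G) = (1 + G) + G = 1 + 2*G)
q(C, g) = 108 (q(C, g) = 54 - 9*(-6) = 54 + 54 = 108)
c(s) = 15 (c(s) = 1 + 14 = 15)
1/(q(P(6), 4) + 1/c(U(5, 3))) = 1/(108 + 1/15) = 1/(1621/15) = 15/1621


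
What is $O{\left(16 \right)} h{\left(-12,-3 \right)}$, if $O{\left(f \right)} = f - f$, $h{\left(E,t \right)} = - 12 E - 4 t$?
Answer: $0$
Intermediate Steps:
$O{\left(f \right)} = 0$
$O{\left(16 \right)} h{\left(-12,-3 \right)} = 0 \left(\left(-12\right) \left(-12\right) - -12\right) = 0 \left(144 + 12\right) = 0 \cdot 156 = 0$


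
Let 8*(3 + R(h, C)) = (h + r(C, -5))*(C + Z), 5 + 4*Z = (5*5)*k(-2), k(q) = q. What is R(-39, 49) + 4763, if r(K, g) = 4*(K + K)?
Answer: 202093/32 ≈ 6315.4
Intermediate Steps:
r(K, g) = 8*K (r(K, g) = 4*(2*K) = 8*K)
Z = -55/4 (Z = -5/4 + ((5*5)*(-2))/4 = -5/4 + (25*(-2))/4 = -5/4 + (¼)*(-50) = -5/4 - 25/2 = -55/4 ≈ -13.750)
R(h, C) = -3 + (-55/4 + C)*(h + 8*C)/8 (R(h, C) = -3 + ((h + 8*C)*(C - 55/4))/8 = -3 + ((h + 8*C)*(-55/4 + C))/8 = -3 + ((-55/4 + C)*(h + 8*C))/8 = -3 + (-55/4 + C)*(h + 8*C)/8)
R(-39, 49) + 4763 = (-3 + 49² - 55/4*49 - 55/32*(-39) + (⅛)*49*(-39)) + 4763 = (-3 + 2401 - 2695/4 + 2145/32 - 1911/8) + 4763 = 49677/32 + 4763 = 202093/32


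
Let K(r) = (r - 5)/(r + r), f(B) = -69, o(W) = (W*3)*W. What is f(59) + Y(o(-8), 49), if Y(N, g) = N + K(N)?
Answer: 47419/384 ≈ 123.49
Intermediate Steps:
o(W) = 3*W**2 (o(W) = (3*W)*W = 3*W**2)
K(r) = (-5 + r)/(2*r) (K(r) = (-5 + r)/((2*r)) = (-5 + r)*(1/(2*r)) = (-5 + r)/(2*r))
Y(N, g) = N + (-5 + N)/(2*N)
f(59) + Y(o(-8), 49) = -69 + (1/2 + 3*(-8)**2 - 5/(2*(3*(-8)**2))) = -69 + (1/2 + 3*64 - 5/(2*(3*64))) = -69 + (1/2 + 192 - 5/2/192) = -69 + (1/2 + 192 - 5/2*1/192) = -69 + (1/2 + 192 - 5/384) = -69 + 73915/384 = 47419/384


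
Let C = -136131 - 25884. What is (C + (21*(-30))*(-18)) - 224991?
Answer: -375666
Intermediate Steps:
C = -162015
(C + (21*(-30))*(-18)) - 224991 = (-162015 + (21*(-30))*(-18)) - 224991 = (-162015 - 630*(-18)) - 224991 = (-162015 + 11340) - 224991 = -150675 - 224991 = -375666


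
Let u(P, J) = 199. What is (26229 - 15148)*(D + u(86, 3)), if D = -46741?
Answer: -515731902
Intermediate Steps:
(26229 - 15148)*(D + u(86, 3)) = (26229 - 15148)*(-46741 + 199) = 11081*(-46542) = -515731902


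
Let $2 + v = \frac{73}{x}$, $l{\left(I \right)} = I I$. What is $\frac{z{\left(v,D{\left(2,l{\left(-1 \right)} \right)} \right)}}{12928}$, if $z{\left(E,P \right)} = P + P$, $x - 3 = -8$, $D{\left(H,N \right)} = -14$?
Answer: $- \frac{7}{3232} \approx -0.0021658$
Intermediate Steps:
$l{\left(I \right)} = I^{2}$
$x = -5$ ($x = 3 - 8 = -5$)
$v = - \frac{83}{5}$ ($v = -2 + \frac{73}{-5} = -2 + 73 \left(- \frac{1}{5}\right) = -2 - \frac{73}{5} = - \frac{83}{5} \approx -16.6$)
$z{\left(E,P \right)} = 2 P$
$\frac{z{\left(v,D{\left(2,l{\left(-1 \right)} \right)} \right)}}{12928} = \frac{2 \left(-14\right)}{12928} = \left(-28\right) \frac{1}{12928} = - \frac{7}{3232}$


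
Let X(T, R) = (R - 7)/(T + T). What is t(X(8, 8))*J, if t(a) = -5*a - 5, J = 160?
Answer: -850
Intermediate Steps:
X(T, R) = (-7 + R)/(2*T) (X(T, R) = (-7 + R)/((2*T)) = (-7 + R)*(1/(2*T)) = (-7 + R)/(2*T))
t(a) = -5 - 5*a
t(X(8, 8))*J = (-5 - 5*(-7 + 8)/(2*8))*160 = (-5 - 5/(2*8))*160 = (-5 - 5*1/16)*160 = (-5 - 5/16)*160 = -85/16*160 = -850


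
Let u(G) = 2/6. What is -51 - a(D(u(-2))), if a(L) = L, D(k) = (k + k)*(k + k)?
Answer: -463/9 ≈ -51.444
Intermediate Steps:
u(G) = ⅓ (u(G) = 2*(⅙) = ⅓)
D(k) = 4*k² (D(k) = (2*k)*(2*k) = 4*k²)
-51 - a(D(u(-2))) = -51 - 4*(⅓)² = -51 - 4/9 = -463/9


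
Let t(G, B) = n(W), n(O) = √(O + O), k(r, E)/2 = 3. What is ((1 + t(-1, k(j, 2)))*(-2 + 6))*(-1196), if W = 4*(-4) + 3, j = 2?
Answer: -4784 - 4784*I*√26 ≈ -4784.0 - 24394.0*I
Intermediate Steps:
k(r, E) = 6 (k(r, E) = 2*3 = 6)
W = -13 (W = -16 + 3 = -13)
n(O) = √2*√O (n(O) = √(2*O) = √2*√O)
t(G, B) = I*√26 (t(G, B) = √2*√(-13) = √2*(I*√13) = I*√26)
((1 + t(-1, k(j, 2)))*(-2 + 6))*(-1196) = ((1 + I*√26)*(-2 + 6))*(-1196) = ((1 + I*√26)*4)*(-1196) = (4 + 4*I*√26)*(-1196) = -4784 - 4784*I*√26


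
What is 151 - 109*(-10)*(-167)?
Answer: -181879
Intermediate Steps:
151 - 109*(-10)*(-167) = 151 + 1090*(-167) = 151 - 182030 = -181879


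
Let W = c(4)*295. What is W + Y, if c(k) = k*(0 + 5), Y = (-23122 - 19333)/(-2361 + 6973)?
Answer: 27168345/4612 ≈ 5890.8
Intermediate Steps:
Y = -42455/4612 ≈ -9.2053
c(k) = 5*k (c(k) = k*5 = 5*k)
W = 5900 (W = (5*4)*295 = 20*295 = 5900)
W + Y = 5900 - 42455/4612 = 27168345/4612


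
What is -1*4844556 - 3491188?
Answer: -8335744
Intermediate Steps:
-1*4844556 - 3491188 = -4844556 - 3491188 = -8335744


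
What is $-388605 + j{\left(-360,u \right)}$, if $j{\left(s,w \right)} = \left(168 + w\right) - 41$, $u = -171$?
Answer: $-388649$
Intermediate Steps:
$j{\left(s,w \right)} = 127 + w$
$-388605 + j{\left(-360,u \right)} = -388605 + \left(127 - 171\right) = -388605 - 44 = -388649$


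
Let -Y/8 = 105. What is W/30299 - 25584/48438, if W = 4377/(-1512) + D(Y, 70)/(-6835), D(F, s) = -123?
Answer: -3804580247557/7201889294040 ≈ -0.52828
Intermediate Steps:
Y = -840 (Y = -8*105 = -840)
W = -9910273/3444840 (W = 4377/(-1512) - 123/(-6835) = 4377*(-1/1512) - 123*(-1/6835) = -1459/504 + 123/6835 = -9910273/3444840 ≈ -2.8768)
W/30299 - 25584/48438 = -9910273/3444840/30299 - 25584/48438 = -9910273/3444840*1/30299 - 25584*1/48438 = -9910273/104375207160 - 328/621 = -3804580247557/7201889294040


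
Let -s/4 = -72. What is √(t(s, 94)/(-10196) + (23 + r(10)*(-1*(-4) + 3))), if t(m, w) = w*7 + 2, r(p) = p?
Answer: 2*√150959427/2549 ≈ 9.6403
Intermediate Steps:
s = 288 (s = -4*(-72) = 288)
t(m, w) = 2 + 7*w (t(m, w) = 7*w + 2 = 2 + 7*w)
√(t(s, 94)/(-10196) + (23 + r(10)*(-1*(-4) + 3))) = √((2 + 7*94)/(-10196) + (23 + 10*(-1*(-4) + 3))) = √((2 + 658)*(-1/10196) + (23 + 10*(4 + 3))) = √(660*(-1/10196) + (23 + 10*7)) = √(-165/2549 + (23 + 70)) = √(-165/2549 + 93) = √(236892/2549) = 2*√150959427/2549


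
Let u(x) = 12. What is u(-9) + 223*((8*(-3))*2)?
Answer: -10692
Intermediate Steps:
u(-9) + 223*((8*(-3))*2) = 12 + 223*((8*(-3))*2) = 12 + 223*(-24*2) = 12 + 223*(-48) = 12 - 10704 = -10692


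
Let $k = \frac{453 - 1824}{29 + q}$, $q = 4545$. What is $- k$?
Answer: $\frac{1371}{4574} \approx 0.29974$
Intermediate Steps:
$k = - \frac{1371}{4574}$ ($k = \frac{453 - 1824}{29 + 4545} = - \frac{1371}{4574} \approx -0.29974$)
$- k = \left(-1\right) \left(- \frac{1371}{4574}\right) = \frac{1371}{4574}$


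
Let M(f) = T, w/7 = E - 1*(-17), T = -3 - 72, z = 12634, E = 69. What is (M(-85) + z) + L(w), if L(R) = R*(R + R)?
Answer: 737367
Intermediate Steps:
T = -75
w = 602 (w = 7*(69 - 1*(-17)) = 7*(69 + 17) = 7*86 = 602)
M(f) = -75
L(R) = 2*R**2 (L(R) = R*(2*R) = 2*R**2)
(M(-85) + z) + L(w) = (-75 + 12634) + 2*602**2 = 12559 + 2*362404 = 12559 + 724808 = 737367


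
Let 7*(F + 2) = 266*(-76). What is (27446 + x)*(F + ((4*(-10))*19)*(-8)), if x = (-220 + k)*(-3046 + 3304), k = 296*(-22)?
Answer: -5453017900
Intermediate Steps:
k = -6512
x = -1736856 (x = (-220 - 6512)*(-3046 + 3304) = -6732*258 = -1736856)
F = -2890 (F = -2 + (266*(-76))/7 = -2 + (1/7)*(-20216) = -2 - 2888 = -2890)
(27446 + x)*(F + ((4*(-10))*19)*(-8)) = (27446 - 1736856)*(-2890 + ((4*(-10))*19)*(-8)) = -1709410*(-2890 - 40*19*(-8)) = -1709410*(-2890 - 760*(-8)) = -1709410*(-2890 + 6080) = -1709410*3190 = -5453017900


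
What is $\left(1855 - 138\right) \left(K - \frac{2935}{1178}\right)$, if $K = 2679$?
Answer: $\frac{5413575659}{1178} \approx 4.5956 \cdot 10^{6}$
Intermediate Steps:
$\left(1855 - 138\right) \left(K - \frac{2935}{1178}\right) = \left(1855 - 138\right) \left(2679 - \frac{2935}{1178}\right) = 1717 \left(2679 - \frac{2935}{1178}\right) = 1717 \cdot \frac{3152927}{1178} = \frac{5413575659}{1178}$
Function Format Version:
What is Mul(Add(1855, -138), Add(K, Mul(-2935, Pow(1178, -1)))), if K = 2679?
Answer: Rational(5413575659, 1178) ≈ 4.5956e+6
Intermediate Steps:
Mul(Add(1855, -138), Add(K, Mul(-2935, Pow(1178, -1)))) = Mul(Add(1855, -138), Add(2679, Mul(-2935, Pow(1178, -1)))) = Mul(1717, Add(2679, Mul(-2935, Rational(1, 1178)))) = Mul(1717, Add(2679, Rational(-2935, 1178))) = Mul(1717, Rational(3152927, 1178)) = Rational(5413575659, 1178)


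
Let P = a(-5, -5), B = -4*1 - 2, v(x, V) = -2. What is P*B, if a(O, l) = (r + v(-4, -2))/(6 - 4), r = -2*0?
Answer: 6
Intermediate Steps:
r = 0
a(O, l) = -1 (a(O, l) = (0 - 2)/(6 - 4) = -2/2 = -2*½ = -1)
B = -6 (B = -4 - 2 = -6)
P = -1
P*B = -1*(-6) = 6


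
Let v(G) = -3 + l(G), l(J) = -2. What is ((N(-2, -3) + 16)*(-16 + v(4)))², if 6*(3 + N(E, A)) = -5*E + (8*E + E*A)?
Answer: 74529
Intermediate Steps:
N(E, A) = -3 + E/2 + A*E/6 (N(E, A) = -3 + (-5*E + (8*E + E*A))/6 = -3 + (-5*E + (8*E + A*E))/6 = -3 + (3*E + A*E)/6 = -3 + (E/2 + A*E/6) = -3 + E/2 + A*E/6)
v(G) = -5 (v(G) = -3 - 2 = -5)
((N(-2, -3) + 16)*(-16 + v(4)))² = (((-3 + (½)*(-2) + (⅙)*(-3)*(-2)) + 16)*(-16 - 5))² = (((-3 - 1 + 1) + 16)*(-21))² = ((-3 + 16)*(-21))² = (13*(-21))² = (-273)² = 74529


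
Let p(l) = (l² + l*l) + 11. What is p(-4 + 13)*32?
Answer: 5536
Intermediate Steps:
p(l) = 11 + 2*l² (p(l) = (l² + l²) + 11 = 2*l² + 11 = 11 + 2*l²)
p(-4 + 13)*32 = (11 + 2*(-4 + 13)²)*32 = (11 + 2*9²)*32 = (11 + 2*81)*32 = (11 + 162)*32 = 173*32 = 5536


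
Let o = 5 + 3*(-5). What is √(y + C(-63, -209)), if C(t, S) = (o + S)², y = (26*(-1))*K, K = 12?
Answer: √47649 ≈ 218.29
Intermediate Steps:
y = -312 (y = (26*(-1))*12 = -26*12 = -312)
o = -10 (o = 5 - 15 = -10)
C(t, S) = (-10 + S)²
√(y + C(-63, -209)) = √(-312 + (-10 - 209)²) = √(-312 + (-219)²) = √(-312 + 47961) = √47649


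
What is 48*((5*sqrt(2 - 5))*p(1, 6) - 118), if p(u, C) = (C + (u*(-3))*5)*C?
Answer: -5664 - 12960*I*sqrt(3) ≈ -5664.0 - 22447.0*I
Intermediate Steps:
p(u, C) = C*(C - 15*u) (p(u, C) = (C - 3*u*5)*C = (C - 15*u)*C = C*(C - 15*u))
48*((5*sqrt(2 - 5))*p(1, 6) - 118) = 48*((5*sqrt(2 - 5))*(6*(6 - 15*1)) - 118) = 48*((5*sqrt(-3))*(6*(6 - 15)) - 118) = 48*((5*(I*sqrt(3)))*(6*(-9)) - 118) = 48*((5*I*sqrt(3))*(-54) - 118) = 48*(-270*I*sqrt(3) - 118) = 48*(-118 - 270*I*sqrt(3)) = -5664 - 12960*I*sqrt(3)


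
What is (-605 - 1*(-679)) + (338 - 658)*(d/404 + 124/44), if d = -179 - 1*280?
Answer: -515786/1111 ≈ -464.25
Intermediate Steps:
d = -459 (d = -179 - 280 = -459)
(-605 - 1*(-679)) + (338 - 658)*(d/404 + 124/44) = (-605 - 1*(-679)) + (338 - 658)*(-459/404 + 124/44) = (-605 + 679) - 320*(-459*1/404 + 124*(1/44)) = 74 - 320*(-459/404 + 31/11) = 74 - 320*7475/4444 = 74 - 598000/1111 = -515786/1111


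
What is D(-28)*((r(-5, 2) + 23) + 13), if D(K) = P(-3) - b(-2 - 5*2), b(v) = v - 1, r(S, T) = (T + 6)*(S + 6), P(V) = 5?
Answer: 792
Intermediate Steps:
r(S, T) = (6 + S)*(6 + T) (r(S, T) = (6 + T)*(6 + S) = (6 + S)*(6 + T))
b(v) = -1 + v
D(K) = 18 (D(K) = 5 - (-1 + (-2 - 5*2)) = 5 - (-1 + (-2 - 10)) = 5 - (-1 - 12) = 5 - 1*(-13) = 5 + 13 = 18)
D(-28)*((r(-5, 2) + 23) + 13) = 18*(((36 + 6*(-5) + 6*2 - 5*2) + 23) + 13) = 18*(((36 - 30 + 12 - 10) + 23) + 13) = 18*((8 + 23) + 13) = 18*(31 + 13) = 18*44 = 792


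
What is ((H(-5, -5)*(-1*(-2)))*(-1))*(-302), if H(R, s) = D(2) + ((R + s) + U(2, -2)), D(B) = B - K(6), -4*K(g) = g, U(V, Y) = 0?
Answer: -3926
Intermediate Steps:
K(g) = -g/4
D(B) = 3/2 + B (D(B) = B - (-1)*6/4 = B - 1*(-3/2) = B + 3/2 = 3/2 + B)
H(R, s) = 7/2 + R + s (H(R, s) = (3/2 + 2) + ((R + s) + 0) = 7/2 + (R + s) = 7/2 + R + s)
((H(-5, -5)*(-1*(-2)))*(-1))*(-302) = (((7/2 - 5 - 5)*(-1*(-2)))*(-1))*(-302) = (-13/2*2*(-1))*(-302) = -13*(-1)*(-302) = 13*(-302) = -3926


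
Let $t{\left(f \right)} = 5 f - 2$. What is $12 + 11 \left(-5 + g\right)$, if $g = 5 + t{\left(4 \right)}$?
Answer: $210$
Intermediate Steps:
$t{\left(f \right)} = -2 + 5 f$ ($t{\left(f \right)} = 5 f - 2 = -2 + 5 f$)
$g = 23$ ($g = 5 + \left(-2 + 5 \cdot 4\right) = 5 + \left(-2 + 20\right) = 5 + 18 = 23$)
$12 + 11 \left(-5 + g\right) = 12 + 11 \left(-5 + 23\right) = 12 + 11 \cdot 18 = 12 + 198 = 210$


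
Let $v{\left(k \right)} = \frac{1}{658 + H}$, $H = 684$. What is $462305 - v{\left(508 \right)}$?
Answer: $\frac{620413309}{1342} \approx 4.6231 \cdot 10^{5}$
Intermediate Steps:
$v{\left(k \right)} = \frac{1}{1342}$ ($v{\left(k \right)} = \frac{1}{658 + 684} = \frac{1}{1342}$)
$462305 - v{\left(508 \right)} = 462305 - \frac{1}{1342} = \frac{620413309}{1342}$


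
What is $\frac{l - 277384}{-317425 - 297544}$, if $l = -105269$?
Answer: $\frac{382653}{614969} \approx 0.62223$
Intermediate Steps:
$\frac{l - 277384}{-317425 - 297544} = \frac{-105269 - 277384}{-317425 - 297544} = - \frac{382653}{-614969} = \left(-382653\right) \left(- \frac{1}{614969}\right) = \frac{382653}{614969}$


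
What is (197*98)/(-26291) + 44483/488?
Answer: 19017725/210328 ≈ 90.419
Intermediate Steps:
(197*98)/(-26291) + 44483/488 = 19306*(-1/26291) + 44483*(1/488) = -19306/26291 + 44483/488 = 19017725/210328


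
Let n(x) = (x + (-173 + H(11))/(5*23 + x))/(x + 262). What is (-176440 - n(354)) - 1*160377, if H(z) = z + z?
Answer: -97307944443/288904 ≈ -3.3682e+5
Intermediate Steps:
H(z) = 2*z
n(x) = (x - 151/(115 + x))/(262 + x) (n(x) = (x + (-173 + 2*11)/(5*23 + x))/(x + 262) = (x + (-173 + 22)/(115 + x))/(262 + x) = (x - 151/(115 + x))/(262 + x))
(-176440 - n(354)) - 1*160377 = (-176440 - (-151 + 354**2 + 115*354)/(30130 + 354**2 + 377*354)) - 1*160377 = (-176440 - (-151 + 125316 + 40710)/(30130 + 125316 + 133458)) - 160377 = (-176440 - 165875/288904) - 160377 = -50974387635/288904 - 160377 = -97307944443/288904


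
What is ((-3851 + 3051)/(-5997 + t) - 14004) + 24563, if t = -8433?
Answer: 15236717/1443 ≈ 10559.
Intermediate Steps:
((-3851 + 3051)/(-5997 + t) - 14004) + 24563 = ((-3851 + 3051)/(-5997 - 8433) - 14004) + 24563 = (-800/(-14430) - 14004) + 24563 = (-800*(-1/14430) - 14004) + 24563 = (80/1443 - 14004) + 24563 = -20207692/1443 + 24563 = 15236717/1443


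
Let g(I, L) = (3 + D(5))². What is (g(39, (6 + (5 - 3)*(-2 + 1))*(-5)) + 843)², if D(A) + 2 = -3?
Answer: 717409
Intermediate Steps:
D(A) = -5 (D(A) = -2 - 3 = -5)
g(I, L) = 4 (g(I, L) = (3 - 5)² = (-2)² = 4)
(g(39, (6 + (5 - 3)*(-2 + 1))*(-5)) + 843)² = (4 + 843)² = 847² = 717409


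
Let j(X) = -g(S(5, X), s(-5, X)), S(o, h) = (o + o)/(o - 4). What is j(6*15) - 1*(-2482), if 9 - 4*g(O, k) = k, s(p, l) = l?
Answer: 10009/4 ≈ 2502.3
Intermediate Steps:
S(o, h) = 2*o/(-4 + o) (S(o, h) = (2*o)/(-4 + o) = 2*o/(-4 + o))
g(O, k) = 9/4 - k/4
j(X) = -9/4 + X/4 (j(X) = -(9/4 - X/4) = -9/4 + X/4)
j(6*15) - 1*(-2482) = (-9/4 + (6*15)/4) - 1*(-2482) = (-9/4 + (1/4)*90) + 2482 = (-9/4 + 45/2) + 2482 = 81/4 + 2482 = 10009/4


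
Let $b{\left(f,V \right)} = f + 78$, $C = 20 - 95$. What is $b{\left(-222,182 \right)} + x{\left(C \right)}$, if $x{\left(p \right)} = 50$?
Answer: $-94$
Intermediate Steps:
$C = -75$ ($C = 20 - 95 = -75$)
$b{\left(f,V \right)} = 78 + f$
$b{\left(-222,182 \right)} + x{\left(C \right)} = \left(78 - 222\right) + 50 = -144 + 50 = -94$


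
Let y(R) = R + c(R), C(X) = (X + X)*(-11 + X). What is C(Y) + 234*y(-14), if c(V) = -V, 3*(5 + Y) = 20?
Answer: -280/9 ≈ -31.111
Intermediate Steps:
Y = 5/3 (Y = -5 + (⅓)*20 = -5 + 20/3 = 5/3 ≈ 1.6667)
C(X) = 2*X*(-11 + X) (C(X) = (2*X)*(-11 + X) = 2*X*(-11 + X))
y(R) = 0 (y(R) = R - R = 0)
C(Y) + 234*y(-14) = 2*(5/3)*(-11 + 5/3) + 234*0 = 2*(5/3)*(-28/3) + 0 = -280/9 + 0 = -280/9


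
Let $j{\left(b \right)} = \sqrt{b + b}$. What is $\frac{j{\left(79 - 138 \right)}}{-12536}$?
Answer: $- \frac{i \sqrt{118}}{12536} \approx - 0.00086653 i$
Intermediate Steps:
$j{\left(b \right)} = \sqrt{2} \sqrt{b}$ ($j{\left(b \right)} = \sqrt{2 b} = \sqrt{2} \sqrt{b}$)
$\frac{j{\left(79 - 138 \right)}}{-12536} = \frac{\sqrt{2} \sqrt{79 - 138}}{-12536} = \sqrt{2} \sqrt{-59} \left(- \frac{1}{12536}\right) = \sqrt{2} i \sqrt{59} \left(- \frac{1}{12536}\right) = i \sqrt{118} \left(- \frac{1}{12536}\right) = - \frac{i \sqrt{118}}{12536}$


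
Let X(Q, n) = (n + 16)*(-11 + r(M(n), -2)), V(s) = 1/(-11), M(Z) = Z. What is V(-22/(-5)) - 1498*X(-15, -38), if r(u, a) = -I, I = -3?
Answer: -2900129/11 ≈ -2.6365e+5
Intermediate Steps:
V(s) = -1/11
r(u, a) = 3 (r(u, a) = -1*(-3) = 3)
X(Q, n) = -128 - 8*n (X(Q, n) = (n + 16)*(-11 + 3) = (16 + n)*(-8) = -128 - 8*n)
V(-22/(-5)) - 1498*X(-15, -38) = -1/11 - 1498*(-128 - 8*(-38)) = -1/11 - 1498*(-128 + 304) = -1/11 - 1498*176 = -1/11 - 263648 = -2900129/11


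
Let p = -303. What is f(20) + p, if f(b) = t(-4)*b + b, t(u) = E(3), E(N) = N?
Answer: -223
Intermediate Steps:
t(u) = 3
f(b) = 4*b (f(b) = 3*b + b = 4*b)
f(20) + p = 4*20 - 303 = 80 - 303 = -223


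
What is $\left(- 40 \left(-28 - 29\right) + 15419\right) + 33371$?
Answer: $51070$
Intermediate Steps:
$\left(- 40 \left(-28 - 29\right) + 15419\right) + 33371 = \left(\left(-40\right) \left(-57\right) + 15419\right) + 33371 = \left(2280 + 15419\right) + 33371 = 17699 + 33371 = 51070$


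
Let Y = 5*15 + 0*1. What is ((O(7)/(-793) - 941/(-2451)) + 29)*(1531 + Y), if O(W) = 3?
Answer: 91709838242/1943643 ≈ 47185.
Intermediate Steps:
Y = 75 (Y = 75 + 0 = 75)
((O(7)/(-793) - 941/(-2451)) + 29)*(1531 + Y) = ((3/(-793) - 941/(-2451)) + 29)*(1531 + 75) = ((3*(-1/793) - 941*(-1/2451)) + 29)*1606 = ((-3/793 + 941/2451) + 29)*1606 = (738860/1943643 + 29)*1606 = (57104507/1943643)*1606 = 91709838242/1943643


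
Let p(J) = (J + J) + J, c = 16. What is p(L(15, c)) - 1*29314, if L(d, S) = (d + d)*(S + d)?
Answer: -26524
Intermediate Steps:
L(d, S) = 2*d*(S + d) (L(d, S) = (2*d)*(S + d) = 2*d*(S + d))
p(J) = 3*J (p(J) = 2*J + J = 3*J)
p(L(15, c)) - 1*29314 = 3*(2*15*(16 + 15)) - 1*29314 = 3*(2*15*31) - 29314 = 3*930 - 29314 = 2790 - 29314 = -26524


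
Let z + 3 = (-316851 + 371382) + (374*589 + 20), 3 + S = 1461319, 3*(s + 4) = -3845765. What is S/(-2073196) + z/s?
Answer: -1832312427731/1993262373323 ≈ -0.91925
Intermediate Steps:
s = -3845777/3 (s = -4 + (⅓)*(-3845765) = -4 - 3845765/3 = -3845777/3 ≈ -1.2819e+6)
S = 1461316 (S = -3 + 1461319 = 1461316)
z = 274834 (z = -3 + ((-316851 + 371382) + (374*589 + 20)) = -3 + (54531 + (220286 + 20)) = -3 + (54531 + 220306) = -3 + 274837 = 274834)
S/(-2073196) + z/s = 1461316/(-2073196) + 274834/(-3845777/3) = 1461316*(-1/2073196) + 274834*(-3/3845777) = -365329/518299 - 824502/3845777 = -1832312427731/1993262373323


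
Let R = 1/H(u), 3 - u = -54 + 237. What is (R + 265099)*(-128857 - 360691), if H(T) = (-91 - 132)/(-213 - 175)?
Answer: -28940836755820/223 ≈ -1.2978e+11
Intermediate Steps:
u = -180 (u = 3 - (-54 + 237) = 3 - 1*183 = 3 - 183 = -180)
H(T) = 223/388 (H(T) = -223/(-388) = -223*(-1/388) = 223/388)
R = 388/223 (R = 1/(223/388) = 388/223 ≈ 1.7399)
(R + 265099)*(-128857 - 360691) = (388/223 + 265099)*(-128857 - 360691) = (59117465/223)*(-489548) = -28940836755820/223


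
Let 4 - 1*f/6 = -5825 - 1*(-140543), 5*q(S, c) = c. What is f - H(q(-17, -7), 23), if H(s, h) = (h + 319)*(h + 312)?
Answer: -922854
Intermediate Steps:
q(S, c) = c/5
f = -808284 (f = 24 - 6*(-5825 - 1*(-140543)) = 24 - 6*(-5825 + 140543) = 24 - 6*134718 = 24 - 808308 = -808284)
H(s, h) = (312 + h)*(319 + h) (H(s, h) = (319 + h)*(312 + h) = (312 + h)*(319 + h))
f - H(q(-17, -7), 23) = -808284 - (99528 + 23**2 + 631*23) = -808284 - (99528 + 529 + 14513) = -808284 - 1*114570 = -808284 - 114570 = -922854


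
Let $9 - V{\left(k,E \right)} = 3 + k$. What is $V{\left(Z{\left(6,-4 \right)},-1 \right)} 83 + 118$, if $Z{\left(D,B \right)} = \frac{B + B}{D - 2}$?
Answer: $782$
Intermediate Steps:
$Z{\left(D,B \right)} = \frac{2 B}{-2 + D}$
$V{\left(k,E \right)} = 6 - k$ ($V{\left(k,E \right)} = 9 - \left(3 + k\right) = 6 - k$)
$V{\left(Z{\left(6,-4 \right)},-1 \right)} 83 + 118 = \left(6 - 2 \left(-4\right) \frac{1}{-2 + 6}\right) 83 + 118 = \left(6 - 2 \left(-4\right) \frac{1}{4}\right) 83 + 118 = \left(6 - -2\right) 83 + 118 = \left(6 + 2\right) 83 + 118 = 8 \cdot 83 + 118 = 664 + 118 = 782$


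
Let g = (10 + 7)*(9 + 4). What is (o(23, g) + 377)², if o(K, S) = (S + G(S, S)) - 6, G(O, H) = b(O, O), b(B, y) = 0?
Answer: 350464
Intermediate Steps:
G(O, H) = 0
g = 221 (g = 17*13 = 221)
o(K, S) = -6 + S (o(K, S) = (S + 0) - 6 = S - 6 = -6 + S)
(o(23, g) + 377)² = ((-6 + 221) + 377)² = (215 + 377)² = 592² = 350464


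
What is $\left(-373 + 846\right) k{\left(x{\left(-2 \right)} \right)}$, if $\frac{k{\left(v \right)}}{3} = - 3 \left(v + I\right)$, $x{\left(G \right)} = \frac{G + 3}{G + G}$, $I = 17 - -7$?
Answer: $- \frac{404415}{4} \approx -1.011 \cdot 10^{5}$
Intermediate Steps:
$I = 24$ ($I = 17 + 7 = 24$)
$x{\left(G \right)} = \frac{3 + G}{2 G}$
$k{\left(v \right)} = -216 - 9 v$ ($k{\left(v \right)} = 3 \left(- 3 \left(v + 24\right)\right) = 3 \left(- 3 \left(24 + v\right)\right) = 3 \left(-72 - 3 v\right) = -216 - 9 v$)
$\left(-373 + 846\right) k{\left(x{\left(-2 \right)} \right)} = \left(-373 + 846\right) \left(-216 - 9 \frac{3 - 2}{2 \left(-2\right)}\right) = 473 \left(-216 - 9 \cdot \frac{1}{2} \left(- \frac{1}{2}\right) 1\right) = 473 \left(-216 - - \frac{9}{4}\right) = 473 \left(-216 + \frac{9}{4}\right) = 473 \left(- \frac{855}{4}\right) = - \frac{404415}{4}$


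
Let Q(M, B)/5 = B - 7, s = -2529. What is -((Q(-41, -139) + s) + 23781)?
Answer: -20522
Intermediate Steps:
Q(M, B) = -35 + 5*B (Q(M, B) = 5*(B - 7) = 5*(-7 + B) = -35 + 5*B)
-((Q(-41, -139) + s) + 23781) = -(((-35 + 5*(-139)) - 2529) + 23781) = -(((-35 - 695) - 2529) + 23781) = -((-730 - 2529) + 23781) = -(-3259 + 23781) = -1*20522 = -20522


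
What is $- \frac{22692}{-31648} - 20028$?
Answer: $- \frac{158455863}{7912} \approx -20027.0$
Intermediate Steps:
$- \frac{22692}{-31648} - 20028 = \left(-22692\right) \left(- \frac{1}{31648}\right) - 20028 = \frac{5673}{7912} - 20028 = - \frac{158455863}{7912}$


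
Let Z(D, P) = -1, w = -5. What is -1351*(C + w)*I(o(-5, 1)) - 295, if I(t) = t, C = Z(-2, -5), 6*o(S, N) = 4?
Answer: 5109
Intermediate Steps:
o(S, N) = ⅔ (o(S, N) = (⅙)*4 = ⅔)
C = -1
-1351*(C + w)*I(o(-5, 1)) - 295 = -1351*(-1 - 5)*2/3 - 295 = -(-8106)*2/3 - 295 = -1351*(-4) - 295 = 5404 - 295 = 5109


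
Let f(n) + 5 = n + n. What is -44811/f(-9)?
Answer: 44811/23 ≈ 1948.3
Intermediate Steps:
f(n) = -5 + 2*n (f(n) = -5 + (n + n) = -5 + 2*n)
-44811/f(-9) = -44811/(-5 + 2*(-9)) = -44811/(-5 - 18) = -44811/(-23) = -44811*(-1/23) = 44811/23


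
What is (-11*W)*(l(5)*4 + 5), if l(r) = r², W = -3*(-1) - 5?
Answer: 2310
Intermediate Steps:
W = -2 (W = 3 - 5 = -2)
(-11*W)*(l(5)*4 + 5) = (-11*(-2))*(5²*4 + 5) = 22*(25*4 + 5) = 22*(100 + 5) = 22*105 = 2310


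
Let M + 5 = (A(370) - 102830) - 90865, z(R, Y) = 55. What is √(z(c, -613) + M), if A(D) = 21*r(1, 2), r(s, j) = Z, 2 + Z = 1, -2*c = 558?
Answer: I*√193666 ≈ 440.08*I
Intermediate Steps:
c = -279 (c = -½*558 = -279)
Z = -1 (Z = -2 + 1 = -1)
r(s, j) = -1
A(D) = -21 (A(D) = 21*(-1) = -21)
M = -193721 (M = -5 + ((-21 - 102830) - 90865) = -5 + (-102851 - 90865) = -5 - 193716 = -193721)
√(z(c, -613) + M) = √(55 - 193721) = √(-193666) = I*√193666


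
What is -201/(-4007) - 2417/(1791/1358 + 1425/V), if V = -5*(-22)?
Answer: -72315231803/427178256 ≈ -169.29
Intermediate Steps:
V = 110
-201/(-4007) - 2417/(1791/1358 + 1425/V) = -201/(-4007) - 2417/(1791/1358 + 1425/110) = -201*(-1/4007) - 2417/(1791*(1/1358) + 1425*(1/110)) = 201/4007 - 2417/(1791/1358 + 285/22) = 201/4007 - 2417/106608/7469 = 201/4007 - 2417*7469/106608 = 201/4007 - 18052573/106608 = -72315231803/427178256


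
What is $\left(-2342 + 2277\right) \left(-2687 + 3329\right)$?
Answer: $-41730$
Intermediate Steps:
$\left(-2342 + 2277\right) \left(-2687 + 3329\right) = \left(-65\right) 642 = -41730$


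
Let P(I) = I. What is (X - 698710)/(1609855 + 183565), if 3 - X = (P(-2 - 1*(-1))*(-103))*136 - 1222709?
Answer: 254997/896710 ≈ 0.28437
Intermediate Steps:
X = 1208704 (X = 3 - (((-2 - 1*(-1))*(-103))*136 - 1222709) = 3 - (((-2 + 1)*(-103))*136 - 1222709) = 3 - (-1*(-103)*136 - 1222709) = 3 - (103*136 - 1222709) = 3 - (14008 - 1222709) = 3 - 1*(-1208701) = 3 + 1208701 = 1208704)
(X - 698710)/(1609855 + 183565) = (1208704 - 698710)/(1609855 + 183565) = 509994/1793420 = 509994*(1/1793420) = 254997/896710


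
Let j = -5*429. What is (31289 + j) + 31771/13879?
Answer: 404521347/13879 ≈ 29146.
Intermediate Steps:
j = -2145
(31289 + j) + 31771/13879 = (31289 - 2145) + 31771/13879 = 29144 + 31771*(1/13879) = 29144 + 31771/13879 = 404521347/13879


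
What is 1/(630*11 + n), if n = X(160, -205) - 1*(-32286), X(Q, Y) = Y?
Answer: 1/39011 ≈ 2.5634e-5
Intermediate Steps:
n = 32081 (n = -205 - 1*(-32286) = -205 + 32286 = 32081)
1/(630*11 + n) = 1/(630*11 + 32081) = 1/(6930 + 32081) = 1/39011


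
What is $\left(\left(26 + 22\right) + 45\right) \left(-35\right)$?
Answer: $-3255$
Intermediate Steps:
$\left(\left(26 + 22\right) + 45\right) \left(-35\right) = \left(48 + 45\right) \left(-35\right) = 93 \left(-35\right) = -3255$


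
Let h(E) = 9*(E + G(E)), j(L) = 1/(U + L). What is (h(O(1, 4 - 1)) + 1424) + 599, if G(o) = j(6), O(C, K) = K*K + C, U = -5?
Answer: 2122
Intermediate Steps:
O(C, K) = C + K² (O(C, K) = K² + C = C + K²)
j(L) = 1/(-5 + L)
G(o) = 1 (G(o) = 1/(-5 + 6) = 1/1 = 1)
h(E) = 9 + 9*E (h(E) = 9*(E + 1) = 9*(1 + E) = 9 + 9*E)
(h(O(1, 4 - 1)) + 1424) + 599 = ((9 + 9*(1 + (4 - 1)²)) + 1424) + 599 = ((9 + 9*(1 + 3²)) + 1424) + 599 = ((9 + 9*(1 + 9)) + 1424) + 599 = ((9 + 9*10) + 1424) + 599 = ((9 + 90) + 1424) + 599 = (99 + 1424) + 599 = 1523 + 599 = 2122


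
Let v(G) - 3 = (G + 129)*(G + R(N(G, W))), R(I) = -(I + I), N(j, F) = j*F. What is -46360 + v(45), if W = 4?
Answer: -101167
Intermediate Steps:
N(j, F) = F*j
R(I) = -2*I
v(G) = 3 - 7*G*(129 + G) (v(G) = 3 + (G + 129)*(G - 8*G) = 3 + (129 + G)*(G - 8*G) = 3 + (129 + G)*(-7*G) = 3 - 7*G*(129 + G))
-46360 + v(45) = -46360 + (3 - 903*45 - 7*45²) = -46360 + (3 - 40635 - 7*2025) = -46360 + (3 - 40635 - 14175) = -46360 - 54807 = -101167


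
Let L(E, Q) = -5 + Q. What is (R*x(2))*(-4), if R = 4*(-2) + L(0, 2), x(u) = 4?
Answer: 176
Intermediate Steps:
R = -11 (R = 4*(-2) + (-5 + 2) = -8 - 3 = -11)
(R*x(2))*(-4) = -11*4*(-4) = -44*(-4) = 176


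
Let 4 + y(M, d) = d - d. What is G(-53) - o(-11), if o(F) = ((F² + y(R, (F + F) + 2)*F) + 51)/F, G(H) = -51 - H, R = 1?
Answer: 238/11 ≈ 21.636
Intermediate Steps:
y(M, d) = -4 (y(M, d) = -4 + (d - d) = -4 + 0 = -4)
o(F) = (51 + F² - 4*F)/F (o(F) = ((F² - 4*F) + 51)/F = (51 + F² - 4*F)/F)
G(-53) - o(-11) = (-51 - 1*(-53)) - (-4 - 11 + 51/(-11)) = (-51 + 53) - (-4 - 11 + 51*(-1/11)) = 2 - (-4 - 11 - 51/11) = 2 - 1*(-216/11) = 2 + 216/11 = 238/11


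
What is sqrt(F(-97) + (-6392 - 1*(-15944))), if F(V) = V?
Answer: sqrt(9455) ≈ 97.237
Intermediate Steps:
sqrt(F(-97) + (-6392 - 1*(-15944))) = sqrt(-97 + (-6392 - 1*(-15944))) = sqrt(-97 + (-6392 + 15944)) = sqrt(-97 + 9552) = sqrt(9455)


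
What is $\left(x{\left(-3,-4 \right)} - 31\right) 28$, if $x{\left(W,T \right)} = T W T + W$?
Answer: $-2296$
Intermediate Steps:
$x{\left(W,T \right)} = W + W T^{2}$ ($x{\left(W,T \right)} = W T^{2} + W = W + W T^{2}$)
$\left(x{\left(-3,-4 \right)} - 31\right) 28 = \left(- 3 \left(1 + \left(-4\right)^{2}\right) - 31\right) 28 = \left(- 3 \left(1 + 16\right) - 31\right) 28 = \left(\left(-3\right) 17 - 31\right) 28 = \left(-51 - 31\right) 28 = \left(-82\right) 28 = -2296$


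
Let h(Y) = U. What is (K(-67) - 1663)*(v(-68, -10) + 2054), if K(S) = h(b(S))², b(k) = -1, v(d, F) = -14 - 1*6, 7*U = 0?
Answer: -3382542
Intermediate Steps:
U = 0 (U = (⅐)*0 = 0)
v(d, F) = -20 (v(d, F) = -14 - 6 = -20)
h(Y) = 0
K(S) = 0 (K(S) = 0² = 0)
(K(-67) - 1663)*(v(-68, -10) + 2054) = (0 - 1663)*(-20 + 2054) = -1663*2034 = -3382542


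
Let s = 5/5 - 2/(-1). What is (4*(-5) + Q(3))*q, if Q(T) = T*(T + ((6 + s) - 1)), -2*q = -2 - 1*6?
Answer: 52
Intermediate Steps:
q = 4 (q = -(-2 - 1*6)/2 = -(-2 - 6)/2 = -½*(-8) = 4)
s = 3 (s = 5*(⅕) - 2*(-1) = 1 + 2 = 3)
Q(T) = T*(8 + T) (Q(T) = T*(T + ((6 + 3) - 1)) = T*(T + (9 - 1)) = T*(T + 8) = T*(8 + T))
(4*(-5) + Q(3))*q = (4*(-5) + 3*(8 + 3))*4 = (-20 + 3*11)*4 = (-20 + 33)*4 = 13*4 = 52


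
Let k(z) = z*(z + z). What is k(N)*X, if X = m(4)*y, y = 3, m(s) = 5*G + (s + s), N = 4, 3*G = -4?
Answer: 128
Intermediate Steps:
G = -4/3 (G = (1/3)*(-4) = -4/3 ≈ -1.3333)
m(s) = -20/3 + 2*s (m(s) = 5*(-4/3) + (s + s) = -20/3 + 2*s)
k(z) = 2*z**2 (k(z) = z*(2*z) = 2*z**2)
X = 4 (X = (-20/3 + 2*4)*3 = (-20/3 + 8)*3 = (4/3)*3 = 4)
k(N)*X = (2*4**2)*4 = (2*16)*4 = 32*4 = 128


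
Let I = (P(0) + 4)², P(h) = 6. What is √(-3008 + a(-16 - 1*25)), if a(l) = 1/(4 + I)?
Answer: 3*I*√903734/52 ≈ 54.845*I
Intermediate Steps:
I = 100 (I = (6 + 4)² = 10² = 100)
a(l) = 1/104 (a(l) = 1/(4 + 100) = 1/104)
√(-3008 + a(-16 - 1*25)) = √(-3008 + 1/104) = √(-312831/104) = 3*I*√903734/52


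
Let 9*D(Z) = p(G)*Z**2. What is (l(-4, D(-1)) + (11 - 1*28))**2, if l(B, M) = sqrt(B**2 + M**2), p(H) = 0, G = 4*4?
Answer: 169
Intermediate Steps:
G = 16
D(Z) = 0 (D(Z) = (0*Z**2)/9 = (1/9)*0 = 0)
(l(-4, D(-1)) + (11 - 1*28))**2 = (sqrt((-4)**2 + 0**2) + (11 - 1*28))**2 = (sqrt(16 + 0) + (11 - 28))**2 = (sqrt(16) - 17)**2 = (4 - 17)**2 = (-13)**2 = 169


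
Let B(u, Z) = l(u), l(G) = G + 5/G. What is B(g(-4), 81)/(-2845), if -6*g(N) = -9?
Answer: -29/17070 ≈ -0.0016989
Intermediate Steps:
g(N) = 3/2 (g(N) = -1/6*(-9) = 3/2)
B(u, Z) = u + 5/u
B(g(-4), 81)/(-2845) = (3/2 + 5/(3/2))/(-2845) = (3/2 + 5*(2/3))*(-1/2845) = (3/2 + 10/3)*(-1/2845) = (29/6)*(-1/2845) = -29/17070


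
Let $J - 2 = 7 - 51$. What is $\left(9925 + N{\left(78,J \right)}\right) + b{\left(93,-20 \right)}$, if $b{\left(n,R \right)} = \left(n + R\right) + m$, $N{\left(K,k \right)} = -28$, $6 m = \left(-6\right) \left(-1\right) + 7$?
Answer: $\frac{59833}{6} \approx 9972.2$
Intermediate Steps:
$m = \frac{13}{6}$ ($m = \frac{\left(-6\right) \left(-1\right) + 7}{6} = \frac{6 + 7}{6} = \frac{1}{6} \cdot 13 = \frac{13}{6} \approx 2.1667$)
$J = -42$ ($J = 2 + \left(7 - 51\right) = 2 - 44 = -42$)
$b{\left(n,R \right)} = \frac{13}{6} + R + n$ ($b{\left(n,R \right)} = \left(n + R\right) + \frac{13}{6} = \left(R + n\right) + \frac{13}{6} = \frac{13}{6} + R + n$)
$\left(9925 + N{\left(78,J \right)}\right) + b{\left(93,-20 \right)} = \left(9925 - 28\right) + \left(\frac{13}{6} - 20 + 93\right) = 9897 + \frac{451}{6} = \frac{59833}{6}$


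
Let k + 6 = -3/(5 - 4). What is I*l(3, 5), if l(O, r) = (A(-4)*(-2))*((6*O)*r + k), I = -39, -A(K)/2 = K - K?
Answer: 0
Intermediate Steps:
A(K) = 0 (A(K) = -2*(K - K) = -2*0 = 0)
k = -9 (k = -6 - 3/(5 - 4) = -6 - 3/1 = -6 - 3*1 = -6 - 3 = -9)
l(O, r) = 0 (l(O, r) = (0*(-2))*((6*O)*r - 9) = 0*(6*O*r - 9) = 0*(-9 + 6*O*r) = 0)
I*l(3, 5) = -39*0 = 0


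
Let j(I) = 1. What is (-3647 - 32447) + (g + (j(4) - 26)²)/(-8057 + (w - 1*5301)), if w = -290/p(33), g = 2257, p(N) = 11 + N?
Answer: -10612457378/294021 ≈ -36094.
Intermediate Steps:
w = -145/22 (w = -290/(11 + 33) = -290/44 = -290*1/44 = -145/22 ≈ -6.5909)
(-3647 - 32447) + (g + (j(4) - 26)²)/(-8057 + (w - 1*5301)) = (-3647 - 32447) + (2257 + (1 - 26)²)/(-8057 + (-145/22 - 1*5301)) = -36094 + (2257 + (-25)²)/(-8057 + (-145/22 - 5301)) = -36094 + (2257 + 625)/(-8057 - 116767/22) = -36094 + 2882/(-294021/22) = -36094 + 2882*(-22/294021) = -36094 - 63404/294021 = -10612457378/294021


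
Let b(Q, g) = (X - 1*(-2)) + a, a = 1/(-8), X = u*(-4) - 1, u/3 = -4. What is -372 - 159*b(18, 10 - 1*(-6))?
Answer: -65145/8 ≈ -8143.1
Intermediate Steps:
u = -12 (u = 3*(-4) = -12)
X = 47 (X = -12*(-4) - 1 = 48 - 1 = 47)
a = -1/8 ≈ -0.12500
b(Q, g) = 391/8 (b(Q, g) = (47 - 1*(-2)) - 1/8 = (47 + 2) - 1/8 = 49 - 1/8 = 391/8)
-372 - 159*b(18, 10 - 1*(-6)) = -372 - 159*391/8 = -372 - 62169/8 = -65145/8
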